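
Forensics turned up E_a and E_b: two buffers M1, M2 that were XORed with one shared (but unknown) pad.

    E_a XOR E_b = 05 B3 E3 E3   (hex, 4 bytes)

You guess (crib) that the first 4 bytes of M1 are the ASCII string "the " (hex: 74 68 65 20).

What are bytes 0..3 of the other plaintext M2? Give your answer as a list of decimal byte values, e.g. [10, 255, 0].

Since E_a ⊕ E_b = M1 ⊕ M2, XORing with the guessed M1 bytes yields the corresponding M2 bytes: M2 = (E_a ⊕ E_b) ⊕ M1.
05 ⊕ 74 = 71
b3 ⊕ 68 = db
e3 ⊕ 65 = 86
e3 ⊕ 20 = c3

[113, 219, 134, 195]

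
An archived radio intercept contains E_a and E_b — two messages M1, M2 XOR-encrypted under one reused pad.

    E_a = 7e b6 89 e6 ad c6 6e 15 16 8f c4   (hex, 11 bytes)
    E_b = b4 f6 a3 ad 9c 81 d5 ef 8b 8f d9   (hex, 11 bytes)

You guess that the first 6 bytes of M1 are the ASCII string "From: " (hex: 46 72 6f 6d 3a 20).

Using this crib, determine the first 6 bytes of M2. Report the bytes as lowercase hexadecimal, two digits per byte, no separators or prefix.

8c3245260b67

First, E_a ⊕ E_b = (M1 ⊕ K) ⊕ (M2 ⊕ K) = M1 ⊕ M2, so the key drops out. Then M2 = (M1 ⊕ M2) ⊕ M1 over the first 6 bytes.
byte 0: (7e XOR b4) XOR 46 = ca XOR 46 = 8c
byte 1: (b6 XOR f6) XOR 72 = 40 XOR 72 = 32
byte 2: (89 XOR a3) XOR 6f = 2a XOR 6f = 45
byte 3: (e6 XOR ad) XOR 6d = 4b XOR 6d = 26
byte 4: (ad XOR 9c) XOR 3a = 31 XOR 3a = 0b
byte 5: (c6 XOR 81) XOR 20 = 47 XOR 20 = 67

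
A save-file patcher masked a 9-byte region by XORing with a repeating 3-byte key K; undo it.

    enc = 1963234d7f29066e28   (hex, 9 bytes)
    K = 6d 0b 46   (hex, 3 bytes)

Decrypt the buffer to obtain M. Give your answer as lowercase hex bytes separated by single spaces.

The 3-byte key repeats, so the effective keystream is 6d 0b 46 6d 0b 46 6d 0b 46.
byte 0: 19 XOR 6d = 74
byte 1: 63 XOR 0b = 68
byte 2: 23 XOR 46 = 65
byte 3: 4d XOR 6d = 20
byte 4: 7f XOR 0b = 74
byte 5: 29 XOR 46 = 6f
byte 6: 06 XOR 6d = 6b
byte 7: 6e XOR 0b = 65
byte 8: 28 XOR 46 = 6e

74 68 65 20 74 6f 6b 65 6e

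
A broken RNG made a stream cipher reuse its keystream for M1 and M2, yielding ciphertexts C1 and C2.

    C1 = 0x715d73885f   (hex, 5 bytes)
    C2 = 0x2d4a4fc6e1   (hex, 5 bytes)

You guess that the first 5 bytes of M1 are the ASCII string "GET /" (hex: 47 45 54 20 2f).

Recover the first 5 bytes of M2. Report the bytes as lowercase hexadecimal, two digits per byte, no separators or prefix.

First, C1 ⊕ C2 = (M1 ⊕ K) ⊕ (M2 ⊕ K) = M1 ⊕ M2, so the key drops out. Then M2 = (M1 ⊕ M2) ⊕ M1 over the first 5 bytes.
byte 0: (71 XOR 2d) XOR 47 = 5c XOR 47 = 1b
byte 1: (5d XOR 4a) XOR 45 = 17 XOR 45 = 52
byte 2: (73 XOR 4f) XOR 54 = 3c XOR 54 = 68
byte 3: (88 XOR c6) XOR 20 = 4e XOR 20 = 6e
byte 4: (5f XOR e1) XOR 2f = be XOR 2f = 91

1b52686e91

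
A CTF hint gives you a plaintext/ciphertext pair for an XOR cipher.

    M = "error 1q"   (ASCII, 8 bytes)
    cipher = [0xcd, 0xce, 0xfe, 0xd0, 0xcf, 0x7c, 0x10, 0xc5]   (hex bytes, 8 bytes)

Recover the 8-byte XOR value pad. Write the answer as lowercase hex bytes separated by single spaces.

a8 bc 8c bf bd 5c 21 b4

Since cipher = M ⊕ pad, XORing both sides with M gives pad = M ⊕ cipher.
101 XOR 205 = 168
114 XOR 206 = 188
114 XOR 254 = 140
111 XOR 208 = 191
114 XOR 207 = 189
 32 XOR 124 =  92
 49 XOR  16 =  33
113 XOR 197 = 180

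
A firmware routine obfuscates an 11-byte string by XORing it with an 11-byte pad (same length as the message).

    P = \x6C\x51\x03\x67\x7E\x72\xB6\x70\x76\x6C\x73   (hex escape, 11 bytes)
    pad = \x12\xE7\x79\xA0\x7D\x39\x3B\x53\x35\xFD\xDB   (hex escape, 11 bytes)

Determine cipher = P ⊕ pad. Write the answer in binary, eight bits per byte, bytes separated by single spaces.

6c XOR 12 = 7e
51 XOR e7 = b6
03 XOR 79 = 7a
67 XOR a0 = c7
7e XOR 7d = 03
72 XOR 39 = 4b
b6 XOR 3b = 8d
70 XOR 53 = 23
76 XOR 35 = 43
6c XOR fd = 91
73 XOR db = a8

01111110 10110110 01111010 11000111 00000011 01001011 10001101 00100011 01000011 10010001 10101000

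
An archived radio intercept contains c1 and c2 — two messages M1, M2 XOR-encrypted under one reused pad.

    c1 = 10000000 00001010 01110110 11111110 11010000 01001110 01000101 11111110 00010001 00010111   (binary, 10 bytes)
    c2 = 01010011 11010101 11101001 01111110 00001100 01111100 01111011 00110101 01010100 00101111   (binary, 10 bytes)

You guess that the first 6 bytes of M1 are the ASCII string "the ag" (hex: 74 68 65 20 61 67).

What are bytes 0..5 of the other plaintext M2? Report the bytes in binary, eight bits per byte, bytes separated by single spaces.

10100111 10110111 11111010 10100000 10111101 01010101

First, c1 ⊕ c2 = (M1 ⊕ K) ⊕ (M2 ⊕ K) = M1 ⊕ M2, so the key drops out. Then M2 = (M1 ⊕ M2) ⊕ M1 over the first 6 bytes.
byte 0: (80 ⊕ 53) ⊕ 74 = d3 ⊕ 74 = a7
byte 1: (0a ⊕ d5) ⊕ 68 = df ⊕ 68 = b7
byte 2: (76 ⊕ e9) ⊕ 65 = 9f ⊕ 65 = fa
byte 3: (fe ⊕ 7e) ⊕ 20 = 80 ⊕ 20 = a0
byte 4: (d0 ⊕ 0c) ⊕ 61 = dc ⊕ 61 = bd
byte 5: (4e ⊕ 7c) ⊕ 67 = 32 ⊕ 67 = 55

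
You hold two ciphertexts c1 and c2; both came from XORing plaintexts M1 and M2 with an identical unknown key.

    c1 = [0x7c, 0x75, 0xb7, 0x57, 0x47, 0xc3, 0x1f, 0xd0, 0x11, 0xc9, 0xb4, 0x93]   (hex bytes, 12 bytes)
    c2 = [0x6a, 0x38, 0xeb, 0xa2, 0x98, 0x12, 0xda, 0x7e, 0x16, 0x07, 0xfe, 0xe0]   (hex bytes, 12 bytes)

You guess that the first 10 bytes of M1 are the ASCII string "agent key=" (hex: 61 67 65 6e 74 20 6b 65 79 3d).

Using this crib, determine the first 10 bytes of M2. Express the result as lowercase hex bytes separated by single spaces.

77 2a 39 9b ab f1 ae cb 7e f3

First, c1 ⊕ c2 = (M1 ⊕ K) ⊕ (M2 ⊕ K) = M1 ⊕ M2, so the key drops out. Then M2 = (M1 ⊕ M2) ⊕ M1 over the first 10 bytes.
byte 0: (7c ⊕ 6a) ⊕ 61 = 16 ⊕ 61 = 77
byte 1: (75 ⊕ 38) ⊕ 67 = 4d ⊕ 67 = 2a
byte 2: (b7 ⊕ eb) ⊕ 65 = 5c ⊕ 65 = 39
byte 3: (57 ⊕ a2) ⊕ 6e = f5 ⊕ 6e = 9b
byte 4: (47 ⊕ 98) ⊕ 74 = df ⊕ 74 = ab
byte 5: (c3 ⊕ 12) ⊕ 20 = d1 ⊕ 20 = f1
byte 6: (1f ⊕ da) ⊕ 6b = c5 ⊕ 6b = ae
byte 7: (d0 ⊕ 7e) ⊕ 65 = ae ⊕ 65 = cb
byte 8: (11 ⊕ 16) ⊕ 79 = 07 ⊕ 79 = 7e
byte 9: (c9 ⊕ 07) ⊕ 3d = ce ⊕ 3d = f3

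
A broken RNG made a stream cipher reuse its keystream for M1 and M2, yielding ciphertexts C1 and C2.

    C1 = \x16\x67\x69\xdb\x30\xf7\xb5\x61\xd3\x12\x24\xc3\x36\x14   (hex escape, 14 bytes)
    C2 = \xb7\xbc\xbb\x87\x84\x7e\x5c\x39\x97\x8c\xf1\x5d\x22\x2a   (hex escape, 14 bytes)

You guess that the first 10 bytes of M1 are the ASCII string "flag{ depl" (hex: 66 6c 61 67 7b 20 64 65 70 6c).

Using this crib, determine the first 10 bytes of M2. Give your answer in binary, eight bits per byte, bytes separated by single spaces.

First, C1 ⊕ C2 = (M1 ⊕ K) ⊕ (M2 ⊕ K) = M1 ⊕ M2, so the key drops out. Then M2 = (M1 ⊕ M2) ⊕ M1 over the first 10 bytes.
byte 0: (16 ^ b7) ^ 66 = a1 ^ 66 = c7
byte 1: (67 ^ bc) ^ 6c = db ^ 6c = b7
byte 2: (69 ^ bb) ^ 61 = d2 ^ 61 = b3
byte 3: (db ^ 87) ^ 67 = 5c ^ 67 = 3b
byte 4: (30 ^ 84) ^ 7b = b4 ^ 7b = cf
byte 5: (f7 ^ 7e) ^ 20 = 89 ^ 20 = a9
byte 6: (b5 ^ 5c) ^ 64 = e9 ^ 64 = 8d
byte 7: (61 ^ 39) ^ 65 = 58 ^ 65 = 3d
byte 8: (d3 ^ 97) ^ 70 = 44 ^ 70 = 34
byte 9: (12 ^ 8c) ^ 6c = 9e ^ 6c = f2

11000111 10110111 10110011 00111011 11001111 10101001 10001101 00111101 00110100 11110010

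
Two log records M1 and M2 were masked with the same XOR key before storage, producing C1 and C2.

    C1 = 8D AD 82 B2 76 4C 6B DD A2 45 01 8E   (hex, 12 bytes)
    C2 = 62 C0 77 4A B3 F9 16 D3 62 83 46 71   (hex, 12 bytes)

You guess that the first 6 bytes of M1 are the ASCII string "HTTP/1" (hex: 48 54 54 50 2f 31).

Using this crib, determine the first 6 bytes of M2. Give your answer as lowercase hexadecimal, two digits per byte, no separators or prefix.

a739a1a8ea84

First, C1 ⊕ C2 = (M1 ⊕ K) ⊕ (M2 ⊕ K) = M1 ⊕ M2, so the key drops out. Then M2 = (M1 ⊕ M2) ⊕ M1 over the first 6 bytes.
byte 0: (8d XOR 62) XOR 48 = ef XOR 48 = a7
byte 1: (ad XOR c0) XOR 54 = 6d XOR 54 = 39
byte 2: (82 XOR 77) XOR 54 = f5 XOR 54 = a1
byte 3: (b2 XOR 4a) XOR 50 = f8 XOR 50 = a8
byte 4: (76 XOR b3) XOR 2f = c5 XOR 2f = ea
byte 5: (4c XOR f9) XOR 31 = b5 XOR 31 = 84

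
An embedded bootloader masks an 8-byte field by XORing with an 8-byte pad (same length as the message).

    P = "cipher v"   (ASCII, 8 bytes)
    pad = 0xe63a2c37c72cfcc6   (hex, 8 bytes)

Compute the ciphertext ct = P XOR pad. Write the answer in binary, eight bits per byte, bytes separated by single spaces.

XOR is its own inverse, so applying the key byte-wise gives the result directly.
 99 ^ 230 = 133
105 ^  58 =  83
112 ^  44 =  92
104 ^  55 =  95
101 ^ 199 = 162
114 ^  44 =  94
 32 ^ 252 = 220
118 ^ 198 = 176

10000101 01010011 01011100 01011111 10100010 01011110 11011100 10110000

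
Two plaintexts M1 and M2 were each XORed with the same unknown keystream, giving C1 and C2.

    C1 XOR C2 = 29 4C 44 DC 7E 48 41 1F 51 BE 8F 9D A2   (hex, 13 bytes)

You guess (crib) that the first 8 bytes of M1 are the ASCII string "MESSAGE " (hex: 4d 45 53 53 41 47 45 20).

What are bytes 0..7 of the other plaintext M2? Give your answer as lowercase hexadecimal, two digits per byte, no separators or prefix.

Since C1 ⊕ C2 = M1 ⊕ M2, XORing with the guessed M1 bytes yields the corresponding M2 bytes: M2 = (C1 ⊕ C2) ⊕ M1.
29 ^ 4d = 64
4c ^ 45 = 09
44 ^ 53 = 17
dc ^ 53 = 8f
7e ^ 41 = 3f
48 ^ 47 = 0f
41 ^ 45 = 04
1f ^ 20 = 3f

6409178f3f0f043f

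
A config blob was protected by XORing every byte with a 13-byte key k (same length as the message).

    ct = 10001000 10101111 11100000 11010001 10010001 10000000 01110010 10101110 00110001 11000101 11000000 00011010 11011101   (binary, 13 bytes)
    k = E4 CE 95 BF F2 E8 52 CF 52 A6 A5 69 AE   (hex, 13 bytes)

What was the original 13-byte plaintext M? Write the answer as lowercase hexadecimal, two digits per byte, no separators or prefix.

XOR is its own inverse, so applying the key byte-wise gives the result directly.
88 ^ e4 = 6c
af ^ ce = 61
e0 ^ 95 = 75
d1 ^ bf = 6e
91 ^ f2 = 63
80 ^ e8 = 68
72 ^ 52 = 20
ae ^ cf = 61
31 ^ 52 = 63
c5 ^ a6 = 63
c0 ^ a5 = 65
1a ^ 69 = 73
dd ^ ae = 73

6c61756e636820616363657373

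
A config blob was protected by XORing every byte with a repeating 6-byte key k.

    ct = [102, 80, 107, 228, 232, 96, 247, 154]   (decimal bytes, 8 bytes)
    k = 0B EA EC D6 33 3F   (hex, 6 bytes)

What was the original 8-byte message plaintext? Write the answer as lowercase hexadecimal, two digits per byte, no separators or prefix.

6dba8732db5ffc70

The 6-byte key repeats, so the effective keystream is 0b ea ec d6 33 3f 0b ea.
byte 0: 66 XOR 0b = 6d
byte 1: 50 XOR ea = ba
byte 2: 6b XOR ec = 87
byte 3: e4 XOR d6 = 32
byte 4: e8 XOR 33 = db
byte 5: 60 XOR 3f = 5f
byte 6: f7 XOR 0b = fc
byte 7: 9a XOR ea = 70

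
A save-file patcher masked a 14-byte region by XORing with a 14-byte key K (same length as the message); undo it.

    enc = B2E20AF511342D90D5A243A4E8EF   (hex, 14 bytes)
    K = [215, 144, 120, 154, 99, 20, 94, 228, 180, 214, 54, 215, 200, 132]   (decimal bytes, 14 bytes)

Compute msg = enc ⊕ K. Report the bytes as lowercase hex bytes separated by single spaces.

65 72 72 6f 72 20 73 74 61 74 75 73 20 6b

XOR is its own inverse, so applying the key byte-wise gives the result directly.
178 ^ 215 = 101
226 ^ 144 = 114
 10 ^ 120 = 114
245 ^ 154 = 111
 17 ^  99 = 114
 52 ^  20 =  32
 45 ^  94 = 115
144 ^ 228 = 116
213 ^ 180 =  97
162 ^ 214 = 116
 67 ^  54 = 117
164 ^ 215 = 115
232 ^ 200 =  32
239 ^ 132 = 107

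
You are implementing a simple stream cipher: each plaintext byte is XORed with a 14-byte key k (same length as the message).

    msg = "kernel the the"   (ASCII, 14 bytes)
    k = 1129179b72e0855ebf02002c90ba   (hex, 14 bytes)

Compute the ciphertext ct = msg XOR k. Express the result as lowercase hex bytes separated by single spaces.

XOR is its own inverse, so applying the key byte-wise gives the result directly.
107 ^  17 = 122
101 ^  41 =  76
114 ^  23 = 101
110 ^ 155 = 245
101 ^ 114 =  23
108 ^ 224 = 140
 32 ^ 133 = 165
116 ^  94 =  42
104 ^ 191 = 215
101 ^   2 = 103
 32 ^   0 =  32
116 ^  44 =  88
104 ^ 144 = 248
101 ^ 186 = 223

7a 4c 65 f5 17 8c a5 2a d7 67 20 58 f8 df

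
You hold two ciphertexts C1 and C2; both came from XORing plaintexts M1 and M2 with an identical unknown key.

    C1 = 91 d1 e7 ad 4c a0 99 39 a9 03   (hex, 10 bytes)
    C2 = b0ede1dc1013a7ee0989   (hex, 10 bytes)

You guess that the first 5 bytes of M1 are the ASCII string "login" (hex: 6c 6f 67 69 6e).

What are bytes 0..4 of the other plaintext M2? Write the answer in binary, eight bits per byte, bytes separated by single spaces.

First, C1 ⊕ C2 = (M1 ⊕ K) ⊕ (M2 ⊕ K) = M1 ⊕ M2, so the key drops out. Then M2 = (M1 ⊕ M2) ⊕ M1 over the first 5 bytes.
byte 0: (91 ^ b0) ^ 6c = 21 ^ 6c = 4d
byte 1: (d1 ^ ed) ^ 6f = 3c ^ 6f = 53
byte 2: (e7 ^ e1) ^ 67 = 06 ^ 67 = 61
byte 3: (ad ^ dc) ^ 69 = 71 ^ 69 = 18
byte 4: (4c ^ 10) ^ 6e = 5c ^ 6e = 32

01001101 01010011 01100001 00011000 00110010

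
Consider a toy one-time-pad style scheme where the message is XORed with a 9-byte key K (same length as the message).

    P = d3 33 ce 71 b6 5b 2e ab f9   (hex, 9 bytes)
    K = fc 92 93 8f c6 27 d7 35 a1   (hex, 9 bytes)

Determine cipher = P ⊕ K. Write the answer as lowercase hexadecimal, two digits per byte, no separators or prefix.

XOR is its own inverse, so applying the key byte-wise gives the result directly.
d3 XOR fc = 2f
33 XOR 92 = a1
ce XOR 93 = 5d
71 XOR 8f = fe
b6 XOR c6 = 70
5b XOR 27 = 7c
2e XOR d7 = f9
ab XOR 35 = 9e
f9 XOR a1 = 58

2fa15dfe707cf99e58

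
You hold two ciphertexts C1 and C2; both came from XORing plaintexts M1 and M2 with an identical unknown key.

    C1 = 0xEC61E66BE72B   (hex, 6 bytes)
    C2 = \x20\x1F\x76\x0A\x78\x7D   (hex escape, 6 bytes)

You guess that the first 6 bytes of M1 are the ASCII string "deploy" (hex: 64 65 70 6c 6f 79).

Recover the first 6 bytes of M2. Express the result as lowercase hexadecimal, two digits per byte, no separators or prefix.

First, C1 ⊕ C2 = (M1 ⊕ K) ⊕ (M2 ⊕ K) = M1 ⊕ M2, so the key drops out. Then M2 = (M1 ⊕ M2) ⊕ M1 over the first 6 bytes.
byte 0: (ec xor 20) xor 64 = cc xor 64 = a8
byte 1: (61 xor 1f) xor 65 = 7e xor 65 = 1b
byte 2: (e6 xor 76) xor 70 = 90 xor 70 = e0
byte 3: (6b xor 0a) xor 6c = 61 xor 6c = 0d
byte 4: (e7 xor 78) xor 6f = 9f xor 6f = f0
byte 5: (2b xor 7d) xor 79 = 56 xor 79 = 2f

a81be00df02f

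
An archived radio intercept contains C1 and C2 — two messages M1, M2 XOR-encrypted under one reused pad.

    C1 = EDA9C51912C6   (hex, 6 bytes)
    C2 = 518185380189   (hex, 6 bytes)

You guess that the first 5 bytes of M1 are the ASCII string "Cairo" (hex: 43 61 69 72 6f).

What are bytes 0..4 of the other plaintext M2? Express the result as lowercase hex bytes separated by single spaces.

First, C1 ⊕ C2 = (M1 ⊕ K) ⊕ (M2 ⊕ K) = M1 ⊕ M2, so the key drops out. Then M2 = (M1 ⊕ M2) ⊕ M1 over the first 5 bytes.
byte 0: (ed ^ 51) ^ 43 = bc ^ 43 = ff
byte 1: (a9 ^ 81) ^ 61 = 28 ^ 61 = 49
byte 2: (c5 ^ 85) ^ 69 = 40 ^ 69 = 29
byte 3: (19 ^ 38) ^ 72 = 21 ^ 72 = 53
byte 4: (12 ^ 01) ^ 6f = 13 ^ 6f = 7c

ff 49 29 53 7c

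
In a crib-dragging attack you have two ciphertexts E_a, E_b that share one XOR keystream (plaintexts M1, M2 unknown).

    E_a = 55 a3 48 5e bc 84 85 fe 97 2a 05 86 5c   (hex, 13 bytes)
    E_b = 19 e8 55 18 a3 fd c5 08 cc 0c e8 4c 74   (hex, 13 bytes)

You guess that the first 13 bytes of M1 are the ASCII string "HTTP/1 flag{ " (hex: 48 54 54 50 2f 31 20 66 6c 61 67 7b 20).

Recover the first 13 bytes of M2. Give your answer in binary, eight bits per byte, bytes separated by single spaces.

00000100 00011111 01001001 00010110 00110000 01001000 01100000 10010000 00110111 01000111 10001010 10110001 00001000

First, E_a ⊕ E_b = (M1 ⊕ K) ⊕ (M2 ⊕ K) = M1 ⊕ M2, so the key drops out. Then M2 = (M1 ⊕ M2) ⊕ M1 over the first 13 bytes.
byte 0: (55 ⊕ 19) ⊕ 48 = 4c ⊕ 48 = 04
byte 1: (a3 ⊕ e8) ⊕ 54 = 4b ⊕ 54 = 1f
byte 2: (48 ⊕ 55) ⊕ 54 = 1d ⊕ 54 = 49
byte 3: (5e ⊕ 18) ⊕ 50 = 46 ⊕ 50 = 16
byte 4: (bc ⊕ a3) ⊕ 2f = 1f ⊕ 2f = 30
byte 5: (84 ⊕ fd) ⊕ 31 = 79 ⊕ 31 = 48
byte 6: (85 ⊕ c5) ⊕ 20 = 40 ⊕ 20 = 60
byte 7: (fe ⊕ 08) ⊕ 66 = f6 ⊕ 66 = 90
byte 8: (97 ⊕ cc) ⊕ 6c = 5b ⊕ 6c = 37
byte 9: (2a ⊕ 0c) ⊕ 61 = 26 ⊕ 61 = 47
byte 10: (05 ⊕ e8) ⊕ 67 = ed ⊕ 67 = 8a
byte 11: (86 ⊕ 4c) ⊕ 7b = ca ⊕ 7b = b1
byte 12: (5c ⊕ 74) ⊕ 20 = 28 ⊕ 20 = 08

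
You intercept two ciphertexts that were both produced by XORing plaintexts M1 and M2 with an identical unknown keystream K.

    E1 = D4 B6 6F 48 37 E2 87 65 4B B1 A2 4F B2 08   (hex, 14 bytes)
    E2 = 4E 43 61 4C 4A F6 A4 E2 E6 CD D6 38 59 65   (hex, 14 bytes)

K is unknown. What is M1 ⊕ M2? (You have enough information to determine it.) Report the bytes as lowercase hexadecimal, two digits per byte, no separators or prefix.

9af50e047d142387ad7c7477eb6d

E1 ⊕ E2 = (M1 ⊕ K) ⊕ (M2 ⊕ K) = M1 ⊕ M2 — the shared key cancels under XOR.
byte 0: 11010100 ^ 01001110 = 10011010
byte 1: 10110110 ^ 01000011 = 11110101
byte 2: 01101111 ^ 01100001 = 00001110
byte 3: 01001000 ^ 01001100 = 00000100
byte 4: 00110111 ^ 01001010 = 01111101
byte 5: 11100010 ^ 11110110 = 00010100
byte 6: 10000111 ^ 10100100 = 00100011
byte 7: 01100101 ^ 11100010 = 10000111
byte 8: 01001011 ^ 11100110 = 10101101
byte 9: 10110001 ^ 11001101 = 01111100
byte 10: 10100010 ^ 11010110 = 01110100
byte 11: 01001111 ^ 00111000 = 01110111
byte 12: 10110010 ^ 01011001 = 11101011
byte 13: 00001000 ^ 01100101 = 01101101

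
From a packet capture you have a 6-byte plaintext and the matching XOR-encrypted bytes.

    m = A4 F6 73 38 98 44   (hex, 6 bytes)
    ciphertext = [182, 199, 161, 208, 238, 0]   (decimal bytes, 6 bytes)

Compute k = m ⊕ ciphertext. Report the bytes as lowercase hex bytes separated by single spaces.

Since ciphertext = m ⊕ k, XORing both sides with m gives k = m ⊕ ciphertext.
byte 0: 10100100 xor 10110110 = 00010010
byte 1: 11110110 xor 11000111 = 00110001
byte 2: 01110011 xor 10100001 = 11010010
byte 3: 00111000 xor 11010000 = 11101000
byte 4: 10011000 xor 11101110 = 01110110
byte 5: 01000100 xor 00000000 = 01000100

12 31 d2 e8 76 44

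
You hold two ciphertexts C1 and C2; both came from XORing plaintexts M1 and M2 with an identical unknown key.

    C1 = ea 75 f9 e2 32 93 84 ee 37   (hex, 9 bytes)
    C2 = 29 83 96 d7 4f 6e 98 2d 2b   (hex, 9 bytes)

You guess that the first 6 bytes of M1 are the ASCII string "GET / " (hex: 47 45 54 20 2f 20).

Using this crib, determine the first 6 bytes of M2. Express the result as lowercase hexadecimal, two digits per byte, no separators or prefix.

84b33b1552dd

First, C1 ⊕ C2 = (M1 ⊕ K) ⊕ (M2 ⊕ K) = M1 ⊕ M2, so the key drops out. Then M2 = (M1 ⊕ M2) ⊕ M1 over the first 6 bytes.
byte 0: (ea XOR 29) XOR 47 = c3 XOR 47 = 84
byte 1: (75 XOR 83) XOR 45 = f6 XOR 45 = b3
byte 2: (f9 XOR 96) XOR 54 = 6f XOR 54 = 3b
byte 3: (e2 XOR d7) XOR 20 = 35 XOR 20 = 15
byte 4: (32 XOR 4f) XOR 2f = 7d XOR 2f = 52
byte 5: (93 XOR 6e) XOR 20 = fd XOR 20 = dd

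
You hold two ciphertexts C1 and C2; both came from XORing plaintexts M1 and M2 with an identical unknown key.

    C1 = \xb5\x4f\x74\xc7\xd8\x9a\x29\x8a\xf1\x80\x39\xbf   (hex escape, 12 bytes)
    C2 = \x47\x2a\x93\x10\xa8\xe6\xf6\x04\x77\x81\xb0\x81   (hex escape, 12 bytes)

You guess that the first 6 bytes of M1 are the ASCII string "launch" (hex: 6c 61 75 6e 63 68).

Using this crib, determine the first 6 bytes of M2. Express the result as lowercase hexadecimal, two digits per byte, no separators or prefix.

9e0492b91314

First, C1 ⊕ C2 = (M1 ⊕ K) ⊕ (M2 ⊕ K) = M1 ⊕ M2, so the key drops out. Then M2 = (M1 ⊕ M2) ⊕ M1 over the first 6 bytes.
byte 0: (b5 ⊕ 47) ⊕ 6c = f2 ⊕ 6c = 9e
byte 1: (4f ⊕ 2a) ⊕ 61 = 65 ⊕ 61 = 04
byte 2: (74 ⊕ 93) ⊕ 75 = e7 ⊕ 75 = 92
byte 3: (c7 ⊕ 10) ⊕ 6e = d7 ⊕ 6e = b9
byte 4: (d8 ⊕ a8) ⊕ 63 = 70 ⊕ 63 = 13
byte 5: (9a ⊕ e6) ⊕ 68 = 7c ⊕ 68 = 14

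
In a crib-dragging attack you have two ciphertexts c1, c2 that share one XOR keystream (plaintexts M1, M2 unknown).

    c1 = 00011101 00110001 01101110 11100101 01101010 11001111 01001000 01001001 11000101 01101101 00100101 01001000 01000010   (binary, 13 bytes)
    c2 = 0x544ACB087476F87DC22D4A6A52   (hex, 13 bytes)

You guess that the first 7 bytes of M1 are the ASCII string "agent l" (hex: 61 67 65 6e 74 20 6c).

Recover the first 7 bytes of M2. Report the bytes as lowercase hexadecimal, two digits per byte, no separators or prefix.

First, c1 ⊕ c2 = (M1 ⊕ K) ⊕ (M2 ⊕ K) = M1 ⊕ M2, so the key drops out. Then M2 = (M1 ⊕ M2) ⊕ M1 over the first 7 bytes.
byte 0: (1d xor 54) xor 61 = 49 xor 61 = 28
byte 1: (31 xor 4a) xor 67 = 7b xor 67 = 1c
byte 2: (6e xor cb) xor 65 = a5 xor 65 = c0
byte 3: (e5 xor 08) xor 6e = ed xor 6e = 83
byte 4: (6a xor 74) xor 74 = 1e xor 74 = 6a
byte 5: (cf xor 76) xor 20 = b9 xor 20 = 99
byte 6: (48 xor f8) xor 6c = b0 xor 6c = dc

281cc0836a99dc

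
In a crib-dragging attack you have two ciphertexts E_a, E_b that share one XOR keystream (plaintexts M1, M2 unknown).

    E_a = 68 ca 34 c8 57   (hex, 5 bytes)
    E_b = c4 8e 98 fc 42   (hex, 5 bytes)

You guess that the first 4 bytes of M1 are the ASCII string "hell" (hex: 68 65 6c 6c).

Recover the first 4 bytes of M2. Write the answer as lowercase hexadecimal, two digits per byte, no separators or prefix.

First, E_a ⊕ E_b = (M1 ⊕ K) ⊕ (M2 ⊕ K) = M1 ⊕ M2, so the key drops out. Then M2 = (M1 ⊕ M2) ⊕ M1 over the first 4 bytes.
byte 0: (68 XOR c4) XOR 68 = ac XOR 68 = c4
byte 1: (ca XOR 8e) XOR 65 = 44 XOR 65 = 21
byte 2: (34 XOR 98) XOR 6c = ac XOR 6c = c0
byte 3: (c8 XOR fc) XOR 6c = 34 XOR 6c = 58

c421c058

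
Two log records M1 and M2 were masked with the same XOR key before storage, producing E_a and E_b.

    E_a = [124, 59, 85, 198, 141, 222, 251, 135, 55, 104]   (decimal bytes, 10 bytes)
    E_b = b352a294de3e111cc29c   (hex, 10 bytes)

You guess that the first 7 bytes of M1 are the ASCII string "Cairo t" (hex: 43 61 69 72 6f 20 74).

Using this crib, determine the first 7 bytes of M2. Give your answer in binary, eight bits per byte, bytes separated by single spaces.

10001100 00001000 10011110 00100000 00111100 11000000 10011110

First, E_a ⊕ E_b = (M1 ⊕ K) ⊕ (M2 ⊕ K) = M1 ⊕ M2, so the key drops out. Then M2 = (M1 ⊕ M2) ⊕ M1 over the first 7 bytes.
byte 0: (7c XOR b3) XOR 43 = cf XOR 43 = 8c
byte 1: (3b XOR 52) XOR 61 = 69 XOR 61 = 08
byte 2: (55 XOR a2) XOR 69 = f7 XOR 69 = 9e
byte 3: (c6 XOR 94) XOR 72 = 52 XOR 72 = 20
byte 4: (8d XOR de) XOR 6f = 53 XOR 6f = 3c
byte 5: (de XOR 3e) XOR 20 = e0 XOR 20 = c0
byte 6: (fb XOR 11) XOR 74 = ea XOR 74 = 9e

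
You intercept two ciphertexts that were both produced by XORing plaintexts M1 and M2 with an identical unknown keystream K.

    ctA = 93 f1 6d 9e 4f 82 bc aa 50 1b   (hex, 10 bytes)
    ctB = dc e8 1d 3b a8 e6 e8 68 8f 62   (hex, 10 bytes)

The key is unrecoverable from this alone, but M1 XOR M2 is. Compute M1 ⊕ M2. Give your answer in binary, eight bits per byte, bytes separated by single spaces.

ctA ⊕ ctB = (M1 ⊕ K) ⊕ (M2 ⊕ K) = M1 ⊕ M2 — the shared key cancels under XOR.
147 XOR 220 =  79
241 XOR 232 =  25
109 XOR  29 = 112
158 XOR  59 = 165
 79 XOR 168 = 231
130 XOR 230 = 100
188 XOR 232 =  84
170 XOR 104 = 194
 80 XOR 143 = 223
 27 XOR  98 = 121

01001111 00011001 01110000 10100101 11100111 01100100 01010100 11000010 11011111 01111001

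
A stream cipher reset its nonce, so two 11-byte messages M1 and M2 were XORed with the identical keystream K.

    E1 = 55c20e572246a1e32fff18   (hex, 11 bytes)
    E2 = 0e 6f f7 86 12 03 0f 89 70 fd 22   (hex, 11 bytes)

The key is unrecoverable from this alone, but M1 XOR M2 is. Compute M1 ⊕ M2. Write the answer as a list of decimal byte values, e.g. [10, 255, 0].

[91, 173, 249, 209, 48, 69, 174, 106, 95, 2, 58]

E1 ⊕ E2 = (M1 ⊕ K) ⊕ (M2 ⊕ K) = M1 ⊕ M2 — the shared key cancels under XOR.
55 ⊕ 0e = 5b
c2 ⊕ 6f = ad
0e ⊕ f7 = f9
57 ⊕ 86 = d1
22 ⊕ 12 = 30
46 ⊕ 03 = 45
a1 ⊕ 0f = ae
e3 ⊕ 89 = 6a
2f ⊕ 70 = 5f
ff ⊕ fd = 02
18 ⊕ 22 = 3a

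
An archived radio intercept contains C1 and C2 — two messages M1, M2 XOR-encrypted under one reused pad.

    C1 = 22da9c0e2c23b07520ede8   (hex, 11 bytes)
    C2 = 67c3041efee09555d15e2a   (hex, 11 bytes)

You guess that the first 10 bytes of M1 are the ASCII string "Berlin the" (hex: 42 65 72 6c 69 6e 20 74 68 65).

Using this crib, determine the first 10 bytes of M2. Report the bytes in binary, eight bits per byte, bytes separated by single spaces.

First, C1 ⊕ C2 = (M1 ⊕ K) ⊕ (M2 ⊕ K) = M1 ⊕ M2, so the key drops out. Then M2 = (M1 ⊕ M2) ⊕ M1 over the first 10 bytes.
byte 0: (22 ⊕ 67) ⊕ 42 = 45 ⊕ 42 = 07
byte 1: (da ⊕ c3) ⊕ 65 = 19 ⊕ 65 = 7c
byte 2: (9c ⊕ 04) ⊕ 72 = 98 ⊕ 72 = ea
byte 3: (0e ⊕ 1e) ⊕ 6c = 10 ⊕ 6c = 7c
byte 4: (2c ⊕ fe) ⊕ 69 = d2 ⊕ 69 = bb
byte 5: (23 ⊕ e0) ⊕ 6e = c3 ⊕ 6e = ad
byte 6: (b0 ⊕ 95) ⊕ 20 = 25 ⊕ 20 = 05
byte 7: (75 ⊕ 55) ⊕ 74 = 20 ⊕ 74 = 54
byte 8: (20 ⊕ d1) ⊕ 68 = f1 ⊕ 68 = 99
byte 9: (ed ⊕ 5e) ⊕ 65 = b3 ⊕ 65 = d6

00000111 01111100 11101010 01111100 10111011 10101101 00000101 01010100 10011001 11010110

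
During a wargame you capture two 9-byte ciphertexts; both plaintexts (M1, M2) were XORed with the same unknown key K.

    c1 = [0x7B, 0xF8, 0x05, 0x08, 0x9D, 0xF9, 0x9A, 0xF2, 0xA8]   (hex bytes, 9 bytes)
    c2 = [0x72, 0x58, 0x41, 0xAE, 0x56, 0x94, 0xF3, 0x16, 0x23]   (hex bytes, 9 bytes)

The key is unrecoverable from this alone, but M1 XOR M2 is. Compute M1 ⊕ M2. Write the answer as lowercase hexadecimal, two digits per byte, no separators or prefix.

c1 ⊕ c2 = (M1 ⊕ K) ⊕ (M2 ⊕ K) = M1 ⊕ M2 — the shared key cancels under XOR.
byte 0: 7b XOR 72 = 09
byte 1: f8 XOR 58 = a0
byte 2: 05 XOR 41 = 44
byte 3: 08 XOR ae = a6
byte 4: 9d XOR 56 = cb
byte 5: f9 XOR 94 = 6d
byte 6: 9a XOR f3 = 69
byte 7: f2 XOR 16 = e4
byte 8: a8 XOR 23 = 8b

09a044a6cb6d69e48b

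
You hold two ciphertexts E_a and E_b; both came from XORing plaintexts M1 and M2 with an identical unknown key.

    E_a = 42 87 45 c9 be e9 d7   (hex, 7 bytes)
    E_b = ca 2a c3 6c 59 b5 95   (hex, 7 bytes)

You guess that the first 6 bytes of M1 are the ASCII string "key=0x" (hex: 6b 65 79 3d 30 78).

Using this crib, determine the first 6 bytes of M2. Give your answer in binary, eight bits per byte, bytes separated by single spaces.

First, E_a ⊕ E_b = (M1 ⊕ K) ⊕ (M2 ⊕ K) = M1 ⊕ M2, so the key drops out. Then M2 = (M1 ⊕ M2) ⊕ M1 over the first 6 bytes.
byte 0: (42 XOR ca) XOR 6b = 88 XOR 6b = e3
byte 1: (87 XOR 2a) XOR 65 = ad XOR 65 = c8
byte 2: (45 XOR c3) XOR 79 = 86 XOR 79 = ff
byte 3: (c9 XOR 6c) XOR 3d = a5 XOR 3d = 98
byte 4: (be XOR 59) XOR 30 = e7 XOR 30 = d7
byte 5: (e9 XOR b5) XOR 78 = 5c XOR 78 = 24

11100011 11001000 11111111 10011000 11010111 00100100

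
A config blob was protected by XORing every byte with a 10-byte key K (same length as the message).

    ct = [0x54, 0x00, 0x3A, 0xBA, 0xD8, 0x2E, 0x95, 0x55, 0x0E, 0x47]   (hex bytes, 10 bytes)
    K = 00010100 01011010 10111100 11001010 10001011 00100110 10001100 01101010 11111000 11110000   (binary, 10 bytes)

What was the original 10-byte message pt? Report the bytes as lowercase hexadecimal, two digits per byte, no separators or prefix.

405a86705308193ff6b7

XOR is its own inverse, so applying the key byte-wise gives the result directly.
 84 ⊕  20 =  64
  0 ⊕  90 =  90
 58 ⊕ 188 = 134
186 ⊕ 202 = 112
216 ⊕ 139 =  83
 46 ⊕  38 =   8
149 ⊕ 140 =  25
 85 ⊕ 106 =  63
 14 ⊕ 248 = 246
 71 ⊕ 240 = 183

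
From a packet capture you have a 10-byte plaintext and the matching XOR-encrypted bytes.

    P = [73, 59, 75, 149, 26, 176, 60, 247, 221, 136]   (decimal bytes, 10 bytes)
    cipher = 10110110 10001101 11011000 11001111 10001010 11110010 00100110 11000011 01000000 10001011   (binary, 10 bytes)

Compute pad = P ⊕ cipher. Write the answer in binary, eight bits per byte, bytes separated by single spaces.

Since cipher = P ⊕ pad, XORing both sides with P gives pad = P ⊕ cipher.
49 ^ b6 = ff
3b ^ 8d = b6
4b ^ d8 = 93
95 ^ cf = 5a
1a ^ 8a = 90
b0 ^ f2 = 42
3c ^ 26 = 1a
f7 ^ c3 = 34
dd ^ 40 = 9d
88 ^ 8b = 03

11111111 10110110 10010011 01011010 10010000 01000010 00011010 00110100 10011101 00000011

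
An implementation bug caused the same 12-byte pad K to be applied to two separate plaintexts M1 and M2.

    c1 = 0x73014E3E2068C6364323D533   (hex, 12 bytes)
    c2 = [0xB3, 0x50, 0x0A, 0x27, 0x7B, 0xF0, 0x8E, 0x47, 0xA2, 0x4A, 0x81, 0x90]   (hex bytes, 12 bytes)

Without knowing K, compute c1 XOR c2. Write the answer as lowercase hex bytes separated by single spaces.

c0 51 44 19 5b 98 48 71 e1 69 54 a3

c1 ⊕ c2 = (M1 ⊕ K) ⊕ (M2 ⊕ K) = M1 ⊕ M2 — the shared key cancels under XOR.
73 ^ b3 = c0
01 ^ 50 = 51
4e ^ 0a = 44
3e ^ 27 = 19
20 ^ 7b = 5b
68 ^ f0 = 98
c6 ^ 8e = 48
36 ^ 47 = 71
43 ^ a2 = e1
23 ^ 4a = 69
d5 ^ 81 = 54
33 ^ 90 = a3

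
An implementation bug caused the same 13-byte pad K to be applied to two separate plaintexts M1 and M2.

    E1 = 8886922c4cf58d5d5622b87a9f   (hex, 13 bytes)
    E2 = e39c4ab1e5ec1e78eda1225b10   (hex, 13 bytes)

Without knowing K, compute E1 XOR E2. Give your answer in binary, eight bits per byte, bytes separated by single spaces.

E1 ⊕ E2 = (M1 ⊕ K) ⊕ (M2 ⊕ K) = M1 ⊕ M2 — the shared key cancels under XOR.
88 xor e3 = 6b
86 xor 9c = 1a
92 xor 4a = d8
2c xor b1 = 9d
4c xor e5 = a9
f5 xor ec = 19
8d xor 1e = 93
5d xor 78 = 25
56 xor ed = bb
22 xor a1 = 83
b8 xor 22 = 9a
7a xor 5b = 21
9f xor 10 = 8f

01101011 00011010 11011000 10011101 10101001 00011001 10010011 00100101 10111011 10000011 10011010 00100001 10001111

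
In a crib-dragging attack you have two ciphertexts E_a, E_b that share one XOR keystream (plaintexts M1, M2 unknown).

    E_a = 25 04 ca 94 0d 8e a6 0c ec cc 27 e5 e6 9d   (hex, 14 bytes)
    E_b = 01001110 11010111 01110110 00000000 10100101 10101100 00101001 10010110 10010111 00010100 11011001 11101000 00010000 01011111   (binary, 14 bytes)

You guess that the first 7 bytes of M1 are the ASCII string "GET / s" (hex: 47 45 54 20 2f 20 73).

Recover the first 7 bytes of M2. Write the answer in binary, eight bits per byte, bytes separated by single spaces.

00101100 10010110 11101000 10110100 10000111 00000010 11111100

First, E_a ⊕ E_b = (M1 ⊕ K) ⊕ (M2 ⊕ K) = M1 ⊕ M2, so the key drops out. Then M2 = (M1 ⊕ M2) ⊕ M1 over the first 7 bytes.
byte 0: (25 xor 4e) xor 47 = 6b xor 47 = 2c
byte 1: (04 xor d7) xor 45 = d3 xor 45 = 96
byte 2: (ca xor 76) xor 54 = bc xor 54 = e8
byte 3: (94 xor 00) xor 20 = 94 xor 20 = b4
byte 4: (0d xor a5) xor 2f = a8 xor 2f = 87
byte 5: (8e xor ac) xor 20 = 22 xor 20 = 02
byte 6: (a6 xor 29) xor 73 = 8f xor 73 = fc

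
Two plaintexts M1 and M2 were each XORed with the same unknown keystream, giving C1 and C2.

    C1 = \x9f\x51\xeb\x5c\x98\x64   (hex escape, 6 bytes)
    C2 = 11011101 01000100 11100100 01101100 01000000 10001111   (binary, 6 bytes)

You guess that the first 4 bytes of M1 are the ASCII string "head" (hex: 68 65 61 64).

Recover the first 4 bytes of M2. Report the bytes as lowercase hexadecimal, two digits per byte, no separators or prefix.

2a706e54

First, C1 ⊕ C2 = (M1 ⊕ K) ⊕ (M2 ⊕ K) = M1 ⊕ M2, so the key drops out. Then M2 = (M1 ⊕ M2) ⊕ M1 over the first 4 bytes.
byte 0: (9f ^ dd) ^ 68 = 42 ^ 68 = 2a
byte 1: (51 ^ 44) ^ 65 = 15 ^ 65 = 70
byte 2: (eb ^ e4) ^ 61 = 0f ^ 61 = 6e
byte 3: (5c ^ 6c) ^ 64 = 30 ^ 64 = 54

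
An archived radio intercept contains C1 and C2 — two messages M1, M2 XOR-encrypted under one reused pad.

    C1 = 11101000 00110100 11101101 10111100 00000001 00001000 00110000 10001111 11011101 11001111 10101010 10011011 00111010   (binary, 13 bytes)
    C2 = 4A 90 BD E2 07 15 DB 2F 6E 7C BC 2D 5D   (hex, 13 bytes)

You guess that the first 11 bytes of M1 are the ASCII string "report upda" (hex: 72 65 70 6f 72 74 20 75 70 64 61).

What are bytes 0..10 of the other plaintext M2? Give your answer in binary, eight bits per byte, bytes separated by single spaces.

11010000 11000001 00100000 00110001 01110100 01101001 11001011 11010101 11000011 11010111 01110111

First, C1 ⊕ C2 = (M1 ⊕ K) ⊕ (M2 ⊕ K) = M1 ⊕ M2, so the key drops out. Then M2 = (M1 ⊕ M2) ⊕ M1 over the first 11 bytes.
byte 0: (e8 ⊕ 4a) ⊕ 72 = a2 ⊕ 72 = d0
byte 1: (34 ⊕ 90) ⊕ 65 = a4 ⊕ 65 = c1
byte 2: (ed ⊕ bd) ⊕ 70 = 50 ⊕ 70 = 20
byte 3: (bc ⊕ e2) ⊕ 6f = 5e ⊕ 6f = 31
byte 4: (01 ⊕ 07) ⊕ 72 = 06 ⊕ 72 = 74
byte 5: (08 ⊕ 15) ⊕ 74 = 1d ⊕ 74 = 69
byte 6: (30 ⊕ db) ⊕ 20 = eb ⊕ 20 = cb
byte 7: (8f ⊕ 2f) ⊕ 75 = a0 ⊕ 75 = d5
byte 8: (dd ⊕ 6e) ⊕ 70 = b3 ⊕ 70 = c3
byte 9: (cf ⊕ 7c) ⊕ 64 = b3 ⊕ 64 = d7
byte 10: (aa ⊕ bc) ⊕ 61 = 16 ⊕ 61 = 77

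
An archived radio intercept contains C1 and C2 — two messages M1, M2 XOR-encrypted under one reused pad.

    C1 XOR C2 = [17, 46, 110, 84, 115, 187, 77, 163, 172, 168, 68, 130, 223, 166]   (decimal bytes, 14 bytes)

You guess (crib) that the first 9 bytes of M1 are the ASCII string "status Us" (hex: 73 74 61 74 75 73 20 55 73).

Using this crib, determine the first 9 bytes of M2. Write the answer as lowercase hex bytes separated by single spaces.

Since C1 ⊕ C2 = M1 ⊕ M2, XORing with the guessed M1 bytes yields the corresponding M2 bytes: M2 = (C1 ⊕ C2) ⊕ M1.
00010001 xor 01110011 = 01100010
00101110 xor 01110100 = 01011010
01101110 xor 01100001 = 00001111
01010100 xor 01110100 = 00100000
01110011 xor 01110101 = 00000110
10111011 xor 01110011 = 11001000
01001101 xor 00100000 = 01101101
10100011 xor 01010101 = 11110110
10101100 xor 01110011 = 11011111

62 5a 0f 20 06 c8 6d f6 df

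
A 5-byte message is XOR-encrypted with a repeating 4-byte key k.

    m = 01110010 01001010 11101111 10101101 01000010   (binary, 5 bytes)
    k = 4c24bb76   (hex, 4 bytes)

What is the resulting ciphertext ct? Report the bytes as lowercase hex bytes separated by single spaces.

3e 6e 54 db 0e

The 4-byte key repeats, so the effective keystream is 4c 24 bb 76 4c.
byte 0: 72 xor 4c = 3e
byte 1: 4a xor 24 = 6e
byte 2: ef xor bb = 54
byte 3: ad xor 76 = db
byte 4: 42 xor 4c = 0e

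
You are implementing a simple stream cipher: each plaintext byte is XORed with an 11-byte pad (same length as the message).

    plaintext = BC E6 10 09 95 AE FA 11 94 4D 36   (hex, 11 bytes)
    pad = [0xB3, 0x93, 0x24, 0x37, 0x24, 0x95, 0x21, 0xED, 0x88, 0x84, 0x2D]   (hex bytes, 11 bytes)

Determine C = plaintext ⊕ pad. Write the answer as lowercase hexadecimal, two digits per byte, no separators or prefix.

0f75343eb13bdbfc1cc91b

188 ⊕ 179 =  15
230 ⊕ 147 = 117
 16 ⊕  36 =  52
  9 ⊕  55 =  62
149 ⊕  36 = 177
174 ⊕ 149 =  59
250 ⊕  33 = 219
 17 ⊕ 237 = 252
148 ⊕ 136 =  28
 77 ⊕ 132 = 201
 54 ⊕  45 =  27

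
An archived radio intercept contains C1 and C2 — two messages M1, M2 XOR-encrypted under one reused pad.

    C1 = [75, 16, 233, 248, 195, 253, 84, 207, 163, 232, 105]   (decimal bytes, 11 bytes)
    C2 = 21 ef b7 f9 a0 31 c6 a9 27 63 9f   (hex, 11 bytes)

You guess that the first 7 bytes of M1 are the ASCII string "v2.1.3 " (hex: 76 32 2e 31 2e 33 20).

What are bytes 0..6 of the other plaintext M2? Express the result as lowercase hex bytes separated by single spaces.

First, C1 ⊕ C2 = (M1 ⊕ K) ⊕ (M2 ⊕ K) = M1 ⊕ M2, so the key drops out. Then M2 = (M1 ⊕ M2) ⊕ M1 over the first 7 bytes.
byte 0: (4b XOR 21) XOR 76 = 6a XOR 76 = 1c
byte 1: (10 XOR ef) XOR 32 = ff XOR 32 = cd
byte 2: (e9 XOR b7) XOR 2e = 5e XOR 2e = 70
byte 3: (f8 XOR f9) XOR 31 = 01 XOR 31 = 30
byte 4: (c3 XOR a0) XOR 2e = 63 XOR 2e = 4d
byte 5: (fd XOR 31) XOR 33 = cc XOR 33 = ff
byte 6: (54 XOR c6) XOR 20 = 92 XOR 20 = b2

1c cd 70 30 4d ff b2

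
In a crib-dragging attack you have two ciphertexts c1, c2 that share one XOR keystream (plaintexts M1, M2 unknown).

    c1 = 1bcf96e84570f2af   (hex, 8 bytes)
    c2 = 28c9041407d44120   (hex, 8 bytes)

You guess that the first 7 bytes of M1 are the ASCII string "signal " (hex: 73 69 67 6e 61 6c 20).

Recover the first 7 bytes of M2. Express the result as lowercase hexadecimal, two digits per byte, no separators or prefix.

406ff59223c893

First, c1 ⊕ c2 = (M1 ⊕ K) ⊕ (M2 ⊕ K) = M1 ⊕ M2, so the key drops out. Then M2 = (M1 ⊕ M2) ⊕ M1 over the first 7 bytes.
byte 0: (1b xor 28) xor 73 = 33 xor 73 = 40
byte 1: (cf xor c9) xor 69 = 06 xor 69 = 6f
byte 2: (96 xor 04) xor 67 = 92 xor 67 = f5
byte 3: (e8 xor 14) xor 6e = fc xor 6e = 92
byte 4: (45 xor 07) xor 61 = 42 xor 61 = 23
byte 5: (70 xor d4) xor 6c = a4 xor 6c = c8
byte 6: (f2 xor 41) xor 20 = b3 xor 20 = 93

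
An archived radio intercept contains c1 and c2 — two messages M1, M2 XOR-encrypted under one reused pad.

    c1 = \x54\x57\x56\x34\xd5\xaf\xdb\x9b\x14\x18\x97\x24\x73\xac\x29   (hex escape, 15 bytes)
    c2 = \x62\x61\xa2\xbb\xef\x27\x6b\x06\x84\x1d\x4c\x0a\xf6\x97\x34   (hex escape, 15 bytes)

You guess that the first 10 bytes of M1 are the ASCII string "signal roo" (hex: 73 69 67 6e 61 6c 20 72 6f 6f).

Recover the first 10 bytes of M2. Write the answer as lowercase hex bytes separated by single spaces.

First, c1 ⊕ c2 = (M1 ⊕ K) ⊕ (M2 ⊕ K) = M1 ⊕ M2, so the key drops out. Then M2 = (M1 ⊕ M2) ⊕ M1 over the first 10 bytes.
byte 0: (54 ⊕ 62) ⊕ 73 = 36 ⊕ 73 = 45
byte 1: (57 ⊕ 61) ⊕ 69 = 36 ⊕ 69 = 5f
byte 2: (56 ⊕ a2) ⊕ 67 = f4 ⊕ 67 = 93
byte 3: (34 ⊕ bb) ⊕ 6e = 8f ⊕ 6e = e1
byte 4: (d5 ⊕ ef) ⊕ 61 = 3a ⊕ 61 = 5b
byte 5: (af ⊕ 27) ⊕ 6c = 88 ⊕ 6c = e4
byte 6: (db ⊕ 6b) ⊕ 20 = b0 ⊕ 20 = 90
byte 7: (9b ⊕ 06) ⊕ 72 = 9d ⊕ 72 = ef
byte 8: (14 ⊕ 84) ⊕ 6f = 90 ⊕ 6f = ff
byte 9: (18 ⊕ 1d) ⊕ 6f = 05 ⊕ 6f = 6a

45 5f 93 e1 5b e4 90 ef ff 6a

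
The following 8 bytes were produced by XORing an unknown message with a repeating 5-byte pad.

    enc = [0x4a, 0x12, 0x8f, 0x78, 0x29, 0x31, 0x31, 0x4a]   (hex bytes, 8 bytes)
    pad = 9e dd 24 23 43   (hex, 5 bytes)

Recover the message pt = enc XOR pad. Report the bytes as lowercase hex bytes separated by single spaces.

d4 cf ab 5b 6a af ec 6e

The 5-byte key repeats, so the effective keystream is 9e dd 24 23 43 9e dd 24.
byte 0: 01001010 XOR 10011110 = 11010100
byte 1: 00010010 XOR 11011101 = 11001111
byte 2: 10001111 XOR 00100100 = 10101011
byte 3: 01111000 XOR 00100011 = 01011011
byte 4: 00101001 XOR 01000011 = 01101010
byte 5: 00110001 XOR 10011110 = 10101111
byte 6: 00110001 XOR 11011101 = 11101100
byte 7: 01001010 XOR 00100100 = 01101110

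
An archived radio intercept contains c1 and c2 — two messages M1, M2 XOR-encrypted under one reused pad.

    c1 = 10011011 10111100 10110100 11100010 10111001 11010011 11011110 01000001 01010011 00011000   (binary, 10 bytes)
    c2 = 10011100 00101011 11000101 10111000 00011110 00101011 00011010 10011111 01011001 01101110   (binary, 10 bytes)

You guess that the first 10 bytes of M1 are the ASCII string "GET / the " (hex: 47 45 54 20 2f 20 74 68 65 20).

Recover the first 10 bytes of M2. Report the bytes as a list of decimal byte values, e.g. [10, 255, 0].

First, c1 ⊕ c2 = (M1 ⊕ K) ⊕ (M2 ⊕ K) = M1 ⊕ M2, so the key drops out. Then M2 = (M1 ⊕ M2) ⊕ M1 over the first 10 bytes.
byte 0: (9b ^ 9c) ^ 47 = 07 ^ 47 = 40
byte 1: (bc ^ 2b) ^ 45 = 97 ^ 45 = d2
byte 2: (b4 ^ c5) ^ 54 = 71 ^ 54 = 25
byte 3: (e2 ^ b8) ^ 20 = 5a ^ 20 = 7a
byte 4: (b9 ^ 1e) ^ 2f = a7 ^ 2f = 88
byte 5: (d3 ^ 2b) ^ 20 = f8 ^ 20 = d8
byte 6: (de ^ 1a) ^ 74 = c4 ^ 74 = b0
byte 7: (41 ^ 9f) ^ 68 = de ^ 68 = b6
byte 8: (53 ^ 59) ^ 65 = 0a ^ 65 = 6f
byte 9: (18 ^ 6e) ^ 20 = 76 ^ 20 = 56

[64, 210, 37, 122, 136, 216, 176, 182, 111, 86]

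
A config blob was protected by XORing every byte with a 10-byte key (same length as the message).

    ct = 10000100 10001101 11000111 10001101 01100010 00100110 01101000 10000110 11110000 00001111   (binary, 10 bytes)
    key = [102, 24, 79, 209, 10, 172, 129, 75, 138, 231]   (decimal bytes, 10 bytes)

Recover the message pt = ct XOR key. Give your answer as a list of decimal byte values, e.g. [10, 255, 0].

132 XOR 102 = 226
141 XOR  24 = 149
199 XOR  79 = 136
141 XOR 209 =  92
 98 XOR  10 = 104
 38 XOR 172 = 138
104 XOR 129 = 233
134 XOR  75 = 205
240 XOR 138 = 122
 15 XOR 231 = 232

[226, 149, 136, 92, 104, 138, 233, 205, 122, 232]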